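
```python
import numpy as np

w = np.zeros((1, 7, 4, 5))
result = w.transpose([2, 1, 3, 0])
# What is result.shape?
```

(4, 7, 5, 1)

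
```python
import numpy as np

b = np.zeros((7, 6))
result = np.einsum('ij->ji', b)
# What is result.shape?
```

(6, 7)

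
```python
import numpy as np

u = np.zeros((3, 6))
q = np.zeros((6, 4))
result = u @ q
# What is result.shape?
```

(3, 4)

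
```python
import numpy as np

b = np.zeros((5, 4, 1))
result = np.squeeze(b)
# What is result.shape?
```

(5, 4)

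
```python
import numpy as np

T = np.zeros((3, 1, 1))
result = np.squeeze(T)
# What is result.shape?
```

(3,)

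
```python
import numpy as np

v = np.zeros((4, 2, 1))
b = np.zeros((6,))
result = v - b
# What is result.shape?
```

(4, 2, 6)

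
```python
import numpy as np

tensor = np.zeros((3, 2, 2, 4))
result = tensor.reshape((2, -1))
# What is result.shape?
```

(2, 24)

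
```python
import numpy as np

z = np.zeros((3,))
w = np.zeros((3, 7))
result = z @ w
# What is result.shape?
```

(7,)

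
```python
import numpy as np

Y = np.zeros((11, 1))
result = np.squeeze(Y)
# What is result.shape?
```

(11,)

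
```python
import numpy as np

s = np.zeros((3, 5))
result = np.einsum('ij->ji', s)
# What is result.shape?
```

(5, 3)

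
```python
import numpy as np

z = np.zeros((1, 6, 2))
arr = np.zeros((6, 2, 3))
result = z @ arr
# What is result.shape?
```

(6, 6, 3)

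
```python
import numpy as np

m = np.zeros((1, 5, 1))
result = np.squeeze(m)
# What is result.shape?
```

(5,)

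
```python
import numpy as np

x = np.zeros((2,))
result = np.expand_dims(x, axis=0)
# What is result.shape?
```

(1, 2)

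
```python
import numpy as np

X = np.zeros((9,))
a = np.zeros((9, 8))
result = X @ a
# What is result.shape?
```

(8,)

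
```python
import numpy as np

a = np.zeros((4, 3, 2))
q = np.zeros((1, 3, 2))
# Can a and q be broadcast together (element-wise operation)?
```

Yes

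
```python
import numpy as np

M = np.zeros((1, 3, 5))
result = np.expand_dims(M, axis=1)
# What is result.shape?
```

(1, 1, 3, 5)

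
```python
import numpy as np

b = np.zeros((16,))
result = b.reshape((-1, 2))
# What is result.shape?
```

(8, 2)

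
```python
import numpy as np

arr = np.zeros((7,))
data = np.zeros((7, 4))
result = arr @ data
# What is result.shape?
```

(4,)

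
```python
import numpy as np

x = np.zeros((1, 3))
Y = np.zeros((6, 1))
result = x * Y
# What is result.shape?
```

(6, 3)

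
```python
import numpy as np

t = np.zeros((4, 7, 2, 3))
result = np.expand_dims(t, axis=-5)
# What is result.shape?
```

(1, 4, 7, 2, 3)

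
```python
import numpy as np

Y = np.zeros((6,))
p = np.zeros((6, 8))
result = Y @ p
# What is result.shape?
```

(8,)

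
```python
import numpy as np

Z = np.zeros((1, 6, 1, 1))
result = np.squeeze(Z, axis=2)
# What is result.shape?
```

(1, 6, 1)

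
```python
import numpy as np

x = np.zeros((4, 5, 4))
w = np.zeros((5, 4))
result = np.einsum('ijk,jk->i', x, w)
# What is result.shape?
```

(4,)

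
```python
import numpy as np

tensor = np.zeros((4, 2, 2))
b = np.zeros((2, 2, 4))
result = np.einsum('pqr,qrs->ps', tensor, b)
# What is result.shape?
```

(4, 4)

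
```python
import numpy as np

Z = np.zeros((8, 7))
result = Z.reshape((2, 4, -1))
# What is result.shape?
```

(2, 4, 7)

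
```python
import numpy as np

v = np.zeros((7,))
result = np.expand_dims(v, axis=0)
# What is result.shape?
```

(1, 7)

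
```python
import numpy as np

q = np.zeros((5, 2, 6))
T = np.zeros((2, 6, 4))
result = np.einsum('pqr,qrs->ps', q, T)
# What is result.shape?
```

(5, 4)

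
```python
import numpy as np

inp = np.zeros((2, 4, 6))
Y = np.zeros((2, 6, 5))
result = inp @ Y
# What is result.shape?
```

(2, 4, 5)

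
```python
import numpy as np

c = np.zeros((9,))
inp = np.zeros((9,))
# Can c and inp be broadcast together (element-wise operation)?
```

Yes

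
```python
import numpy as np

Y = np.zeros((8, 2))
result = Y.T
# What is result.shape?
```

(2, 8)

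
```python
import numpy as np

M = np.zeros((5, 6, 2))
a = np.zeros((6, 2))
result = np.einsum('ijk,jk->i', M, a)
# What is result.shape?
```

(5,)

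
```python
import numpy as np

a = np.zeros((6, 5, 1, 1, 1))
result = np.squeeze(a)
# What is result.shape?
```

(6, 5)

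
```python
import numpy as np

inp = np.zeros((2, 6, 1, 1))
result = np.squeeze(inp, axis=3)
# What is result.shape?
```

(2, 6, 1)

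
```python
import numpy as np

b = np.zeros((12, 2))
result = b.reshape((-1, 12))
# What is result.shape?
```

(2, 12)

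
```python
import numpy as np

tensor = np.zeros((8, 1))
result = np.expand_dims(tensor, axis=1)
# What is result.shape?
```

(8, 1, 1)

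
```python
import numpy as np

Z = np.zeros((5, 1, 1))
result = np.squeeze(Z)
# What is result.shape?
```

(5,)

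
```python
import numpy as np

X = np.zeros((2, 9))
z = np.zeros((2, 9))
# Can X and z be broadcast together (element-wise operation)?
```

Yes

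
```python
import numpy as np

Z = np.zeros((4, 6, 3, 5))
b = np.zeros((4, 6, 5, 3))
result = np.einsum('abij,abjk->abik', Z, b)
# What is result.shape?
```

(4, 6, 3, 3)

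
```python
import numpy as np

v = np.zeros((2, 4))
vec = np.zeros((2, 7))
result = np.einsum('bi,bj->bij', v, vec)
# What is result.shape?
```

(2, 4, 7)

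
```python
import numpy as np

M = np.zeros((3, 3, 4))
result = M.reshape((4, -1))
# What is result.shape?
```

(4, 9)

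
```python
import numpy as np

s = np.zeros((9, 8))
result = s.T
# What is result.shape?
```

(8, 9)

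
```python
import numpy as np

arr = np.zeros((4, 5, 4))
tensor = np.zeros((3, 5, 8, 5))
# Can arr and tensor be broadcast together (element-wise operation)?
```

No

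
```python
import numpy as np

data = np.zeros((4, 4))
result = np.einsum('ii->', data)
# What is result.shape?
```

()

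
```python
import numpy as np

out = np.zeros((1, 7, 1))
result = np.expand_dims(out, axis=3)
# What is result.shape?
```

(1, 7, 1, 1)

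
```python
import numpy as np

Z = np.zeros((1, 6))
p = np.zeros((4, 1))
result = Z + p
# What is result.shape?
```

(4, 6)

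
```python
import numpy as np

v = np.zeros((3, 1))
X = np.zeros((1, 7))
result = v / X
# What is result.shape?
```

(3, 7)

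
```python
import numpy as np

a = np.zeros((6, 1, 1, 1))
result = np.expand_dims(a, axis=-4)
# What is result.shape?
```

(6, 1, 1, 1, 1)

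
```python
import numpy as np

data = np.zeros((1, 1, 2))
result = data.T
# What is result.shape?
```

(2, 1, 1)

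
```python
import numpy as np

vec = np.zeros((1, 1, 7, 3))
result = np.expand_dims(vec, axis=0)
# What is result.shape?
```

(1, 1, 1, 7, 3)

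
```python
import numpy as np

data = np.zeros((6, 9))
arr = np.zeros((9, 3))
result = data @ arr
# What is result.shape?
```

(6, 3)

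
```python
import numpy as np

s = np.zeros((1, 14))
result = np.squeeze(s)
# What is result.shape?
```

(14,)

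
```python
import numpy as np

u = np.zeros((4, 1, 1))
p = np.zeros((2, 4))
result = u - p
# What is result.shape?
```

(4, 2, 4)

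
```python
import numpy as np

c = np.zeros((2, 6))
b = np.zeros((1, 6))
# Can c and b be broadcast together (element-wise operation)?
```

Yes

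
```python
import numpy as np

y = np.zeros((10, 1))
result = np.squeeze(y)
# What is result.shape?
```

(10,)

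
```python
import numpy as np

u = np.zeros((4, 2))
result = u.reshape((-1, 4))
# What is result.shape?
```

(2, 4)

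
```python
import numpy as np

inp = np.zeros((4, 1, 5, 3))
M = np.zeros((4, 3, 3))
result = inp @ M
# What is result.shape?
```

(4, 4, 5, 3)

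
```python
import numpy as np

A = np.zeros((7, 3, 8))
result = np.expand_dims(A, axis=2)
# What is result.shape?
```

(7, 3, 1, 8)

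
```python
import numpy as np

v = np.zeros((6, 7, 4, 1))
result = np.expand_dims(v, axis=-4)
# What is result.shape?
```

(6, 1, 7, 4, 1)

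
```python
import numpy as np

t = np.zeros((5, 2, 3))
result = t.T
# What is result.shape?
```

(3, 2, 5)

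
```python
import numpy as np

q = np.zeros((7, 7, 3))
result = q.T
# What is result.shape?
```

(3, 7, 7)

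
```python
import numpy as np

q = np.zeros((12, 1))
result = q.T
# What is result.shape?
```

(1, 12)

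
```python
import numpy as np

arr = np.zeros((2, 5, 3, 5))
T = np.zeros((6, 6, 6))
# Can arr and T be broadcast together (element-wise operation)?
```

No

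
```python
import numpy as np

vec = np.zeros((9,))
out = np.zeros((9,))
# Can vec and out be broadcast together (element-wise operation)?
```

Yes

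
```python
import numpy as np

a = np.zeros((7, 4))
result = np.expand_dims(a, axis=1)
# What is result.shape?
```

(7, 1, 4)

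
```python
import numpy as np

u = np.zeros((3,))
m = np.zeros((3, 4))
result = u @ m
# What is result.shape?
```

(4,)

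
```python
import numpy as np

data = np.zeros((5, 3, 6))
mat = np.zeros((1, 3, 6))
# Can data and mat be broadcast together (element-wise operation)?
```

Yes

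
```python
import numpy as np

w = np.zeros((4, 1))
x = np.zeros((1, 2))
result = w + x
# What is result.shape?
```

(4, 2)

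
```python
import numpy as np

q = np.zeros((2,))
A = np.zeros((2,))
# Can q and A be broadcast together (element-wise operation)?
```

Yes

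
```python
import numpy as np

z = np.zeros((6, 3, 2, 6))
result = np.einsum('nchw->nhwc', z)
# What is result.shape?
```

(6, 2, 6, 3)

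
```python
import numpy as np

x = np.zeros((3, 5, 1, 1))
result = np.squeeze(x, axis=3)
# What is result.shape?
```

(3, 5, 1)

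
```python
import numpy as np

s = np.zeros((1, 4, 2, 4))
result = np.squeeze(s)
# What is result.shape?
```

(4, 2, 4)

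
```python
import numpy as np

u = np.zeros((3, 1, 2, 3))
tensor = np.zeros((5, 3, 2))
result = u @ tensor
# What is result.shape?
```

(3, 5, 2, 2)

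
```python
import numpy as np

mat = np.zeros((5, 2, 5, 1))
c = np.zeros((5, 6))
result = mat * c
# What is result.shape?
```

(5, 2, 5, 6)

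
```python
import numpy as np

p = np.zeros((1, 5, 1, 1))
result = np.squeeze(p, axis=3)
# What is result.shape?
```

(1, 5, 1)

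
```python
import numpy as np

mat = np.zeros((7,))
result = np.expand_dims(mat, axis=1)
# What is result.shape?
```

(7, 1)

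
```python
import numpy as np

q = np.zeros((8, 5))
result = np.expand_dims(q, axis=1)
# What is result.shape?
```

(8, 1, 5)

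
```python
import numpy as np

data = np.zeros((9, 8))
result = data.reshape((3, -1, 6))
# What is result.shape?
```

(3, 4, 6)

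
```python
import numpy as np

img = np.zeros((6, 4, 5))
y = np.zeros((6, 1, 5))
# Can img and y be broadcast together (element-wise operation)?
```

Yes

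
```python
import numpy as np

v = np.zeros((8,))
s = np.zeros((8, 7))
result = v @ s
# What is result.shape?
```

(7,)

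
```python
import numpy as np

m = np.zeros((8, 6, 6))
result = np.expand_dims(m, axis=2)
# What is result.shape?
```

(8, 6, 1, 6)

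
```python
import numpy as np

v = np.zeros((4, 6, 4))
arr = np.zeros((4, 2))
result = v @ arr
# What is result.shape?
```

(4, 6, 2)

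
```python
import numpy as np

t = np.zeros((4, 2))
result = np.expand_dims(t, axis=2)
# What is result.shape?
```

(4, 2, 1)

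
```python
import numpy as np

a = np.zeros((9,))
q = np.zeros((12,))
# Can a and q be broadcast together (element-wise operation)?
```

No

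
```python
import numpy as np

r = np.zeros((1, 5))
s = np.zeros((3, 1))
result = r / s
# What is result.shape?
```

(3, 5)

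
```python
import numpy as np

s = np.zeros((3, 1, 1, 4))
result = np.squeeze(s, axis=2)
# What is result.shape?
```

(3, 1, 4)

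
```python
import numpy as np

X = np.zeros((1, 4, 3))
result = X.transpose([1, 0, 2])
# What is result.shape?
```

(4, 1, 3)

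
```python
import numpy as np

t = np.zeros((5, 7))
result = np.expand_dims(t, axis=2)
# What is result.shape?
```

(5, 7, 1)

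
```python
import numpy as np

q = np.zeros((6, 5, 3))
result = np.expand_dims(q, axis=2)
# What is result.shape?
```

(6, 5, 1, 3)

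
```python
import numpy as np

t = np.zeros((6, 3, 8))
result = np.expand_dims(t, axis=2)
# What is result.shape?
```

(6, 3, 1, 8)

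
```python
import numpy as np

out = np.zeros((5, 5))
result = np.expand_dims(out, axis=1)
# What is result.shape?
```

(5, 1, 5)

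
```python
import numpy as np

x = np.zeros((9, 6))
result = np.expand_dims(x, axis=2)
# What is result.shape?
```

(9, 6, 1)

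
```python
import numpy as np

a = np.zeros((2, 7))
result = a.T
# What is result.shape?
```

(7, 2)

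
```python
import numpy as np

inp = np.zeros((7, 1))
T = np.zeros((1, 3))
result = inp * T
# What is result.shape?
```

(7, 3)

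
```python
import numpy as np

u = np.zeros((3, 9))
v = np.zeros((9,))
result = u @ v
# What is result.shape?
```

(3,)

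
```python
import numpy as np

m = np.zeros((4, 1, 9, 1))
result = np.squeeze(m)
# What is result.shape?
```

(4, 9)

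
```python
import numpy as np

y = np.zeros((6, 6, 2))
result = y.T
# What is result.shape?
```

(2, 6, 6)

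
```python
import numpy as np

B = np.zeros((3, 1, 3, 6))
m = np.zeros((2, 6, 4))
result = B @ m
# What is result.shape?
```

(3, 2, 3, 4)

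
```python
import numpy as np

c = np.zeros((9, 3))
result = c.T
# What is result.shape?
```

(3, 9)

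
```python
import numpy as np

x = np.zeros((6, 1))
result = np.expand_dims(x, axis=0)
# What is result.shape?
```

(1, 6, 1)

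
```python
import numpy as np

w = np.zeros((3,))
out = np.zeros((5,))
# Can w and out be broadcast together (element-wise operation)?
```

No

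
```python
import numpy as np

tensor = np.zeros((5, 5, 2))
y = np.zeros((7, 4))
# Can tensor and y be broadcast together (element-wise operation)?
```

No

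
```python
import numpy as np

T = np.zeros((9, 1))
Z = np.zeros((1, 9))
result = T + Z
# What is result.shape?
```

(9, 9)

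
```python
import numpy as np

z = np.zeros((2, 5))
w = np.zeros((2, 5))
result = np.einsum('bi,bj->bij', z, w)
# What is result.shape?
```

(2, 5, 5)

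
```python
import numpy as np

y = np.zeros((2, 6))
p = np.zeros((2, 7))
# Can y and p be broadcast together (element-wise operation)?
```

No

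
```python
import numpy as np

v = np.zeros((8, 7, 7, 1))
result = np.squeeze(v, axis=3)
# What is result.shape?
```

(8, 7, 7)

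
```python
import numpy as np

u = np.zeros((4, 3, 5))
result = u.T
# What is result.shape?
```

(5, 3, 4)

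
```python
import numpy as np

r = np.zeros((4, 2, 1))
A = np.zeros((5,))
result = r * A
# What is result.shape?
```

(4, 2, 5)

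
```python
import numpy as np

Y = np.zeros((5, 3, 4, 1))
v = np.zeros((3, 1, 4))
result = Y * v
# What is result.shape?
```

(5, 3, 4, 4)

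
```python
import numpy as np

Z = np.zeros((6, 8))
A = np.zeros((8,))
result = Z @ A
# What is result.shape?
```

(6,)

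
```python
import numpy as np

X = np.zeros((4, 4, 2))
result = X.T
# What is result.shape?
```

(2, 4, 4)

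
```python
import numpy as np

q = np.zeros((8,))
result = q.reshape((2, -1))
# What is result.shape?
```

(2, 4)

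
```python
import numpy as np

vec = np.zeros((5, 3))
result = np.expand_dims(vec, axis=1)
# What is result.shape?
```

(5, 1, 3)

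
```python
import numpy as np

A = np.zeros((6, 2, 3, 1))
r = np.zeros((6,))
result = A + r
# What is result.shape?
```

(6, 2, 3, 6)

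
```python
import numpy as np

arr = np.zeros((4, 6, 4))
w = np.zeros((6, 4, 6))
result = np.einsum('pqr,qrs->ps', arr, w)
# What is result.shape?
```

(4, 6)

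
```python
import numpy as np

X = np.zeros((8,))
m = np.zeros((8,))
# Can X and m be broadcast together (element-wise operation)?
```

Yes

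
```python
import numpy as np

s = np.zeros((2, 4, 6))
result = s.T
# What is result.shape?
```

(6, 4, 2)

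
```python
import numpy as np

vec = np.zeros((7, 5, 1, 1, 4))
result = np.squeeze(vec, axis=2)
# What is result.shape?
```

(7, 5, 1, 4)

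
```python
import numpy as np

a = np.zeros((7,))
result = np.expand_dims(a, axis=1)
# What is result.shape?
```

(7, 1)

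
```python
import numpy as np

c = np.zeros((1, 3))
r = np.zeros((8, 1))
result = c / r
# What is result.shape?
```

(8, 3)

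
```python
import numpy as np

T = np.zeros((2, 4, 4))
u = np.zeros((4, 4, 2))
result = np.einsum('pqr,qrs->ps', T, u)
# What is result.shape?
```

(2, 2)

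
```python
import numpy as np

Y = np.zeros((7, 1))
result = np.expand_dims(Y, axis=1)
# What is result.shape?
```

(7, 1, 1)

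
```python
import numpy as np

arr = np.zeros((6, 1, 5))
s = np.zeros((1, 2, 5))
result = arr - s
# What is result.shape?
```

(6, 2, 5)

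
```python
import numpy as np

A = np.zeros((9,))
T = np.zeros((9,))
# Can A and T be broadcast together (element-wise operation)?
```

Yes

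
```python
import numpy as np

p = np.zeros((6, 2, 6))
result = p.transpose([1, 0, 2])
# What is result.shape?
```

(2, 6, 6)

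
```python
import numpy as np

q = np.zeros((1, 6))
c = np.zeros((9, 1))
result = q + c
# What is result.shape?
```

(9, 6)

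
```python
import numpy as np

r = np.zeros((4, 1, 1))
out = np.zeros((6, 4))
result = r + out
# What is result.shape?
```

(4, 6, 4)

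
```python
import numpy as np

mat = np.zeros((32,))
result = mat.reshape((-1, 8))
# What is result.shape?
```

(4, 8)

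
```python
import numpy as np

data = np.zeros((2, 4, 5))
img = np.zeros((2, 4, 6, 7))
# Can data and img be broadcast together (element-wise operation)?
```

No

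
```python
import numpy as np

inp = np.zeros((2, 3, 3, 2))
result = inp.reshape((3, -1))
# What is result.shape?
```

(3, 12)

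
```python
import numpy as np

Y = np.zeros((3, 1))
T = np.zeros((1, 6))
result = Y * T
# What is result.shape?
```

(3, 6)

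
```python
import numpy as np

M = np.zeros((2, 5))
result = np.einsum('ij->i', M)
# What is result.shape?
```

(2,)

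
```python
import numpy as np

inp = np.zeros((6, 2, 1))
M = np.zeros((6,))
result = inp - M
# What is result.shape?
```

(6, 2, 6)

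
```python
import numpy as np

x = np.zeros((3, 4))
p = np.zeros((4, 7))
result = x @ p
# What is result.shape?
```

(3, 7)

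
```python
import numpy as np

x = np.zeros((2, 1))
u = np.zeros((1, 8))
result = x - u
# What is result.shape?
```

(2, 8)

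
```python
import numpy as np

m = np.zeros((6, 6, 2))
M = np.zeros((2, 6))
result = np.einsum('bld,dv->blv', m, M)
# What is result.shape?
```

(6, 6, 6)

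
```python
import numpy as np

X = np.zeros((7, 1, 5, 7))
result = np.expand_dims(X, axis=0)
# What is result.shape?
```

(1, 7, 1, 5, 7)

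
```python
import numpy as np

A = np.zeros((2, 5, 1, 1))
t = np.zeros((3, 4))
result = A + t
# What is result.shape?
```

(2, 5, 3, 4)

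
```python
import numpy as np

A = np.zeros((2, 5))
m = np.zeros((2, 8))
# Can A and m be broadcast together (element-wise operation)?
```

No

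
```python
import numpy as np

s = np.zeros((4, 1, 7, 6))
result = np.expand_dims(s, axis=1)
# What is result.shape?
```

(4, 1, 1, 7, 6)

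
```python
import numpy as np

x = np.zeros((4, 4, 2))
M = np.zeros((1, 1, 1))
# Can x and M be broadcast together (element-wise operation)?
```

Yes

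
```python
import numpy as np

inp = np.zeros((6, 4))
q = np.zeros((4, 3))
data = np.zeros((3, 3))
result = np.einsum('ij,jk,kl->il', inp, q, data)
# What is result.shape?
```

(6, 3)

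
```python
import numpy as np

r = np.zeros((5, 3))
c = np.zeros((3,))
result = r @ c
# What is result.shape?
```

(5,)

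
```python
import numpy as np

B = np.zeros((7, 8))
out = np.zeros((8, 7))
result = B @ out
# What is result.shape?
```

(7, 7)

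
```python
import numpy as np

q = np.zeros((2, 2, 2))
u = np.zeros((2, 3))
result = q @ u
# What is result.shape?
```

(2, 2, 3)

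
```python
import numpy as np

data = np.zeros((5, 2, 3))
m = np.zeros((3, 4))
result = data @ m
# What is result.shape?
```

(5, 2, 4)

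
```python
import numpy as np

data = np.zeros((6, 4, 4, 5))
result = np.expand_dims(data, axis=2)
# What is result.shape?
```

(6, 4, 1, 4, 5)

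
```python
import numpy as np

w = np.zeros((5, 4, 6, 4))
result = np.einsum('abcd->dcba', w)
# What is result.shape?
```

(4, 6, 4, 5)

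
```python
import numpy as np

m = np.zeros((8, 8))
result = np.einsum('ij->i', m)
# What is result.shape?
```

(8,)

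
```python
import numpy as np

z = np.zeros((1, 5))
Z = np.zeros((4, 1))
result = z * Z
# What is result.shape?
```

(4, 5)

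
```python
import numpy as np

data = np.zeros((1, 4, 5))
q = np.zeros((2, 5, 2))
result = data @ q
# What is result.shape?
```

(2, 4, 2)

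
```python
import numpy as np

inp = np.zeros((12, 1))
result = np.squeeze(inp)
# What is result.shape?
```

(12,)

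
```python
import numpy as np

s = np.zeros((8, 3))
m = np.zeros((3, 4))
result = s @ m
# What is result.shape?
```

(8, 4)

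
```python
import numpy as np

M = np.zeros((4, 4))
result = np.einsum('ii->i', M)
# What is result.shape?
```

(4,)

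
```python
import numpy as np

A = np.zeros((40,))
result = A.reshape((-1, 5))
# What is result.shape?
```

(8, 5)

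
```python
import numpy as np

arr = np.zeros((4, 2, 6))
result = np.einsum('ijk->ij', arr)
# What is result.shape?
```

(4, 2)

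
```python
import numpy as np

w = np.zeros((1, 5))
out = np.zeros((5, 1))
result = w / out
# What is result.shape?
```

(5, 5)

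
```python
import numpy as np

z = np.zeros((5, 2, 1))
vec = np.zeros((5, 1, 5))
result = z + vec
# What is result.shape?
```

(5, 2, 5)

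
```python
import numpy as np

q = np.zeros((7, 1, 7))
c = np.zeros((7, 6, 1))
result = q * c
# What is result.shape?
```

(7, 6, 7)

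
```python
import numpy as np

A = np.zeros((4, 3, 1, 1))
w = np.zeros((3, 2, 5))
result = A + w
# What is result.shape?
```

(4, 3, 2, 5)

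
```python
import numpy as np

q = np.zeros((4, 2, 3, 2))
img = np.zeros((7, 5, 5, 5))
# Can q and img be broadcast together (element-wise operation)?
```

No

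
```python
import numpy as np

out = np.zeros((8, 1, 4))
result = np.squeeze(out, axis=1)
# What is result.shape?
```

(8, 4)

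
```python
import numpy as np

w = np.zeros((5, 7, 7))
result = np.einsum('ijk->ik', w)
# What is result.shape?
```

(5, 7)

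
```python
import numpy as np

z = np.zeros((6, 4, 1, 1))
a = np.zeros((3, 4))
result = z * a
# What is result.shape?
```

(6, 4, 3, 4)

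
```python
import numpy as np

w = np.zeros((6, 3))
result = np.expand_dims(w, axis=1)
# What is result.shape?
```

(6, 1, 3)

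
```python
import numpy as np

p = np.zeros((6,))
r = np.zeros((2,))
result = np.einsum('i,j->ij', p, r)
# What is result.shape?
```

(6, 2)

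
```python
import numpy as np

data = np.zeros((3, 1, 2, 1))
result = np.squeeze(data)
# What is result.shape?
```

(3, 2)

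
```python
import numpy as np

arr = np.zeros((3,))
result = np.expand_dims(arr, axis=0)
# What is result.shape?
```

(1, 3)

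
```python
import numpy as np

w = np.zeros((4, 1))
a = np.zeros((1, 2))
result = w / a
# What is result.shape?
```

(4, 2)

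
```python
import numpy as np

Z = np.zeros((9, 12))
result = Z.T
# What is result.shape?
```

(12, 9)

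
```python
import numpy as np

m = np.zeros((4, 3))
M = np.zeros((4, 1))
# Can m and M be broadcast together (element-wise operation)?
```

Yes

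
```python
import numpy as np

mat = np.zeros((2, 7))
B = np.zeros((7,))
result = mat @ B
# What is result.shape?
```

(2,)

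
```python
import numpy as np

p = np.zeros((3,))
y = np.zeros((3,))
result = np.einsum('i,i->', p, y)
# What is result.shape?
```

()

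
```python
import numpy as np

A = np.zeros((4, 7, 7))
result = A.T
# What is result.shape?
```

(7, 7, 4)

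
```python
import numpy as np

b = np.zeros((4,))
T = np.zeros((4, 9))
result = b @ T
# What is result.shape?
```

(9,)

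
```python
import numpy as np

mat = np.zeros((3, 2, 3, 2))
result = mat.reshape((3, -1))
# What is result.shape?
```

(3, 12)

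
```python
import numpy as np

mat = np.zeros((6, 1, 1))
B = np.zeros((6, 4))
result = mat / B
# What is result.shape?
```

(6, 6, 4)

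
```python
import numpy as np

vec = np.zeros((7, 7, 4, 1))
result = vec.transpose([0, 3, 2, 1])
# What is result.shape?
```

(7, 1, 4, 7)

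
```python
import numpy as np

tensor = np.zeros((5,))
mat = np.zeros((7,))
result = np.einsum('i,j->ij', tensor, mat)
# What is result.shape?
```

(5, 7)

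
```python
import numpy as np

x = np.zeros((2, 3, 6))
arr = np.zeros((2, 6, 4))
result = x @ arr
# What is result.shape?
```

(2, 3, 4)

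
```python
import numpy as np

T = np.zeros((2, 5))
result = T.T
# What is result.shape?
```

(5, 2)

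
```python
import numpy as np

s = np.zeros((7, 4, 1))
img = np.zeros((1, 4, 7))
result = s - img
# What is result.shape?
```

(7, 4, 7)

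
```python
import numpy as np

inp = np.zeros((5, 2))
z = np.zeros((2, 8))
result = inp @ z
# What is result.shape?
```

(5, 8)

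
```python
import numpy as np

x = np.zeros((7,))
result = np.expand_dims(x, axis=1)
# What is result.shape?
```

(7, 1)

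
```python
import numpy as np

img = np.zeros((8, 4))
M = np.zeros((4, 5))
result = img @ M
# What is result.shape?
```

(8, 5)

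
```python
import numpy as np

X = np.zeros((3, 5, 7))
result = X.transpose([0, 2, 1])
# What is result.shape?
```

(3, 7, 5)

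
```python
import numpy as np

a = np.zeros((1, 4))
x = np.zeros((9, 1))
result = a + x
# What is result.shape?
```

(9, 4)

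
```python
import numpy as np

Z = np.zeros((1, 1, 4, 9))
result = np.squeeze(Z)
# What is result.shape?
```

(4, 9)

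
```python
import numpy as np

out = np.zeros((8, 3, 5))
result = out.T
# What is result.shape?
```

(5, 3, 8)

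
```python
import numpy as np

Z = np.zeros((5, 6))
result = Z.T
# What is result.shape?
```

(6, 5)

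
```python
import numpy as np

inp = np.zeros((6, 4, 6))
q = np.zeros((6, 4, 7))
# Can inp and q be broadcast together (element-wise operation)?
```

No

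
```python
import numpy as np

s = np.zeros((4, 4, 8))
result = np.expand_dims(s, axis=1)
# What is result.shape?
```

(4, 1, 4, 8)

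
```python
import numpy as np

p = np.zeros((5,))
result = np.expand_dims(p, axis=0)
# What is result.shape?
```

(1, 5)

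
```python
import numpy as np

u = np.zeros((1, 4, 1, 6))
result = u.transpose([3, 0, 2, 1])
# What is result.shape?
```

(6, 1, 1, 4)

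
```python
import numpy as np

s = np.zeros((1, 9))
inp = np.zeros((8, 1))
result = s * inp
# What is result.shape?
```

(8, 9)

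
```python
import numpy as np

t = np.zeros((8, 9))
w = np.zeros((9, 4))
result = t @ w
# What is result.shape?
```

(8, 4)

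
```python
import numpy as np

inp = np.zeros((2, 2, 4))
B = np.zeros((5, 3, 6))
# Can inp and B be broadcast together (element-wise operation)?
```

No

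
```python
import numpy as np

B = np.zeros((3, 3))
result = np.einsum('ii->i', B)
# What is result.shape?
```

(3,)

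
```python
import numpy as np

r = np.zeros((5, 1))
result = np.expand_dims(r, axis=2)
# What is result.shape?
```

(5, 1, 1)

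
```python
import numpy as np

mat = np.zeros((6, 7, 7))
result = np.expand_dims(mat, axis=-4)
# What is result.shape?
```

(1, 6, 7, 7)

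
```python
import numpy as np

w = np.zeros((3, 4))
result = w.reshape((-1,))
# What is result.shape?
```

(12,)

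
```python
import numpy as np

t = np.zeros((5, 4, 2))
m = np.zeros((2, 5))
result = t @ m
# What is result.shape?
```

(5, 4, 5)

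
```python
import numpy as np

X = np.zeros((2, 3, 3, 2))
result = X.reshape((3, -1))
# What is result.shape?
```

(3, 12)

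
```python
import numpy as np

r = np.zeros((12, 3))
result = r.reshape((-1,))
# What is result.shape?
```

(36,)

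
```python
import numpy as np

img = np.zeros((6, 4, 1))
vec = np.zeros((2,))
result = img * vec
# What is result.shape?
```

(6, 4, 2)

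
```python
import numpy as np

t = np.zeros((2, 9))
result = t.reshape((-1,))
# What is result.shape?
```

(18,)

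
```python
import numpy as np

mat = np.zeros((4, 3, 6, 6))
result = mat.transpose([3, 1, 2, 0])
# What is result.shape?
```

(6, 3, 6, 4)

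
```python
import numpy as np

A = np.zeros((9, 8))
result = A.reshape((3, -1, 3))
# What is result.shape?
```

(3, 8, 3)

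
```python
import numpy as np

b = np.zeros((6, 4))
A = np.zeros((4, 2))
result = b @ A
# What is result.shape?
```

(6, 2)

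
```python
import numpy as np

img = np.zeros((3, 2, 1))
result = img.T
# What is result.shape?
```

(1, 2, 3)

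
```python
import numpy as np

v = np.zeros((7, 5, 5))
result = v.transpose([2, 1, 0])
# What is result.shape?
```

(5, 5, 7)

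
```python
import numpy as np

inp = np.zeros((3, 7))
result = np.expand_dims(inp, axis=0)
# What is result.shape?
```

(1, 3, 7)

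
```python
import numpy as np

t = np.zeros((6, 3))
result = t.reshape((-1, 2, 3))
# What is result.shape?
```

(3, 2, 3)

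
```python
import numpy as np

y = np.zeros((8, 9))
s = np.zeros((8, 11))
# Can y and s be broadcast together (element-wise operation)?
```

No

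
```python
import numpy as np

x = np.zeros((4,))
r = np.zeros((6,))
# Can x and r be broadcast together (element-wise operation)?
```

No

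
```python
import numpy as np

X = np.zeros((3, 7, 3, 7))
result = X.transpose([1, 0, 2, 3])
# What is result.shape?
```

(7, 3, 3, 7)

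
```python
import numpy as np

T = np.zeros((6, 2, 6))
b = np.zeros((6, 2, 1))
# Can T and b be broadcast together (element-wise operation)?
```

Yes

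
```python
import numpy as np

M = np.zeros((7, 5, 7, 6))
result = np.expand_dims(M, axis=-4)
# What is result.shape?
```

(7, 1, 5, 7, 6)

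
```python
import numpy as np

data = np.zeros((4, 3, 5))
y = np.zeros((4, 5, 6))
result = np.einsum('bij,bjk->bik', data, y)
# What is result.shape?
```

(4, 3, 6)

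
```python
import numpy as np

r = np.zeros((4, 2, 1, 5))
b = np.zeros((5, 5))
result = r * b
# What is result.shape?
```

(4, 2, 5, 5)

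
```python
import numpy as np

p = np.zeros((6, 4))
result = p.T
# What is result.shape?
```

(4, 6)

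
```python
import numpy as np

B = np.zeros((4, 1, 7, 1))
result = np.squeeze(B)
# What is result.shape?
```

(4, 7)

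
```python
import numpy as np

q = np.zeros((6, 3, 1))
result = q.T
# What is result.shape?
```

(1, 3, 6)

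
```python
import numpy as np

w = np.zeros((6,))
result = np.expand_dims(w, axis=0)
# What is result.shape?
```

(1, 6)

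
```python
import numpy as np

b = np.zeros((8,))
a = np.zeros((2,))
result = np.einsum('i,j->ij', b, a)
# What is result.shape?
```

(8, 2)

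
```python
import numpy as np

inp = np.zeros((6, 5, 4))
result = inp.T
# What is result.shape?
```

(4, 5, 6)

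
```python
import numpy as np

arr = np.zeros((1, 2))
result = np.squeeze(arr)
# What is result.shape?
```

(2,)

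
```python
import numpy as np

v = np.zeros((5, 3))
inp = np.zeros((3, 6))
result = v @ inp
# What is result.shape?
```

(5, 6)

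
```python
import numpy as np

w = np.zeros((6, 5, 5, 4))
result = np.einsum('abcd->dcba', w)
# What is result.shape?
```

(4, 5, 5, 6)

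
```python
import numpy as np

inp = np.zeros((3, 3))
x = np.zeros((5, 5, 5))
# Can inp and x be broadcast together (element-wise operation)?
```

No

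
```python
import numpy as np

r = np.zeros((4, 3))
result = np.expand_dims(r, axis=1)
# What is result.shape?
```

(4, 1, 3)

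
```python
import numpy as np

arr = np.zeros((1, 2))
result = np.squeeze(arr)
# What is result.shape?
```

(2,)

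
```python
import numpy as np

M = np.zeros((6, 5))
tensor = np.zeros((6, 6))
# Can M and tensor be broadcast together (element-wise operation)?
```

No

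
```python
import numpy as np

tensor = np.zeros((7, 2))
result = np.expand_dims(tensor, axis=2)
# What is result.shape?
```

(7, 2, 1)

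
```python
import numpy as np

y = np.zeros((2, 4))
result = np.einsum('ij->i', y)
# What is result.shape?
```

(2,)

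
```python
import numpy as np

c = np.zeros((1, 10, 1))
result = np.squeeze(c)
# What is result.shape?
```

(10,)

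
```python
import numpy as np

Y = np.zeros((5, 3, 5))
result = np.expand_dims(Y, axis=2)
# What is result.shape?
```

(5, 3, 1, 5)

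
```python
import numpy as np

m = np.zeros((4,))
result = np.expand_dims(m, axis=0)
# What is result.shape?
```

(1, 4)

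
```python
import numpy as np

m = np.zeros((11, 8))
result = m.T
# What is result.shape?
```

(8, 11)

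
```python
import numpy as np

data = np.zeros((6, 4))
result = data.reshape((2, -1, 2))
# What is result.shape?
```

(2, 6, 2)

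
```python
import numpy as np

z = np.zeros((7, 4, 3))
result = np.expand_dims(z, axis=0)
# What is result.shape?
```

(1, 7, 4, 3)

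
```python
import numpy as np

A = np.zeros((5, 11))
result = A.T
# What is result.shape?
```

(11, 5)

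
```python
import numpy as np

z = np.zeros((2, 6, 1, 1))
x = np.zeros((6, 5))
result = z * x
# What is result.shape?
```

(2, 6, 6, 5)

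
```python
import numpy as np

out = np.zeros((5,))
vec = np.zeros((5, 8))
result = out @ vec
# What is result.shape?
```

(8,)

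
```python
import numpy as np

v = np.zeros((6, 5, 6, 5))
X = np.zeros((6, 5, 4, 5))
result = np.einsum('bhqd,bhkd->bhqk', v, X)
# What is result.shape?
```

(6, 5, 6, 4)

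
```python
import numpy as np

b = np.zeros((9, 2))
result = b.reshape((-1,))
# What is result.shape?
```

(18,)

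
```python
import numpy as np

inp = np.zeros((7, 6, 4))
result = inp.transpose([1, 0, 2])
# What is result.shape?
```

(6, 7, 4)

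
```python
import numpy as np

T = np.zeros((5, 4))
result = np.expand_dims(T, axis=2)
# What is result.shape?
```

(5, 4, 1)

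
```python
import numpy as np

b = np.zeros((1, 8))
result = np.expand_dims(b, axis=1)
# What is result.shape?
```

(1, 1, 8)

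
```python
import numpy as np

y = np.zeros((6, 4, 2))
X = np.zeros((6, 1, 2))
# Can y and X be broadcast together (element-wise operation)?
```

Yes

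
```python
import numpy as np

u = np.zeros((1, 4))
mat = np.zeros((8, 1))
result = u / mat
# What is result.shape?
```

(8, 4)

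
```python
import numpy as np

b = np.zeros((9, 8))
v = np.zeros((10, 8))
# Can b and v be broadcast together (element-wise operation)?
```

No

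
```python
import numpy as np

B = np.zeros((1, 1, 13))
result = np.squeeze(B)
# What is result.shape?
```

(13,)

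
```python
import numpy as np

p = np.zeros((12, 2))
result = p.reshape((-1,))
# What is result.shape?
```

(24,)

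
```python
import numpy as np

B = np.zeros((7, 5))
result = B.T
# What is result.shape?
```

(5, 7)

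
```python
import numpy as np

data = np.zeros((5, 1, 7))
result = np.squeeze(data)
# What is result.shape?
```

(5, 7)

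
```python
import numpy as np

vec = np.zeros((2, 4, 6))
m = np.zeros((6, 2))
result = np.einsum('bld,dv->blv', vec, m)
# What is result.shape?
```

(2, 4, 2)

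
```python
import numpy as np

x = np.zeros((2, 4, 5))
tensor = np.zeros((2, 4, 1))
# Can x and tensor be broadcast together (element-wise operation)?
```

Yes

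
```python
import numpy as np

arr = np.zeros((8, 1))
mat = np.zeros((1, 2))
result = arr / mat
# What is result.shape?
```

(8, 2)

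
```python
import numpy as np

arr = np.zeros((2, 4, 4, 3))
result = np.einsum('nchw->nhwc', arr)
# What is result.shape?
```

(2, 4, 3, 4)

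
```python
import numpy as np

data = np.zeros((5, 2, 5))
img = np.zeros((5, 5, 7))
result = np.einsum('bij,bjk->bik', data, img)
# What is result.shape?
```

(5, 2, 7)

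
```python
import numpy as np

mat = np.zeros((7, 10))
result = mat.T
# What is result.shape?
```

(10, 7)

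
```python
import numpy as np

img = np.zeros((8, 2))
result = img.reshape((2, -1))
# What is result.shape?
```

(2, 8)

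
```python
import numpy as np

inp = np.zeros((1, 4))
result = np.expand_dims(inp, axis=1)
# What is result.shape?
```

(1, 1, 4)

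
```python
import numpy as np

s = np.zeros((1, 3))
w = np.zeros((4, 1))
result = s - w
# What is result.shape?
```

(4, 3)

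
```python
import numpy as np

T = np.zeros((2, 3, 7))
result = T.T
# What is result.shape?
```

(7, 3, 2)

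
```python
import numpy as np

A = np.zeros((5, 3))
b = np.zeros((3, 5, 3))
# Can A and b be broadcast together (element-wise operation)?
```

Yes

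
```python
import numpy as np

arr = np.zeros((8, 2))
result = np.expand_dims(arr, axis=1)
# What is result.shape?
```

(8, 1, 2)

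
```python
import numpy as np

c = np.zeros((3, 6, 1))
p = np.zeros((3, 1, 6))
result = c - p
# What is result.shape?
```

(3, 6, 6)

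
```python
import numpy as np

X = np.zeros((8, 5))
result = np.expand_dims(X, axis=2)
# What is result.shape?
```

(8, 5, 1)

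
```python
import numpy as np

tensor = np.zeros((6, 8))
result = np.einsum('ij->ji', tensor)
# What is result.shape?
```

(8, 6)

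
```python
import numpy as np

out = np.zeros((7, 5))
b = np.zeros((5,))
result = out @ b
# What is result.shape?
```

(7,)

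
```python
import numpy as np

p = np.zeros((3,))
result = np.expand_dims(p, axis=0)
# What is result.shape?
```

(1, 3)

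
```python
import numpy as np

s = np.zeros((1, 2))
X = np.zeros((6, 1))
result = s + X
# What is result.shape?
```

(6, 2)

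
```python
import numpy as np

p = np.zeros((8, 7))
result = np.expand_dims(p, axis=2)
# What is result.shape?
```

(8, 7, 1)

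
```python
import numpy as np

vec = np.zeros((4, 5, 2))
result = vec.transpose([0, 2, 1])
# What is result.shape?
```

(4, 2, 5)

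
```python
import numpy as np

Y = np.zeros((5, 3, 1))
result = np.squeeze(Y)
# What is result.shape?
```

(5, 3)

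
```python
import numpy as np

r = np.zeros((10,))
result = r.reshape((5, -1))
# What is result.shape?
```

(5, 2)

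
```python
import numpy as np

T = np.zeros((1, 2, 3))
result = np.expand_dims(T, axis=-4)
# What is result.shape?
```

(1, 1, 2, 3)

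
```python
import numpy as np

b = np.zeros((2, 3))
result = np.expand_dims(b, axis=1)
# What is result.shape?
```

(2, 1, 3)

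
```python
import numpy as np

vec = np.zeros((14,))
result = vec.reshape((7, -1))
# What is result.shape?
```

(7, 2)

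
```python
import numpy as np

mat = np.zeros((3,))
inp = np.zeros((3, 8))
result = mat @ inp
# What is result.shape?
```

(8,)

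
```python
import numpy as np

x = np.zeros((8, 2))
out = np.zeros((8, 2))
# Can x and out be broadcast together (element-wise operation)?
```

Yes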